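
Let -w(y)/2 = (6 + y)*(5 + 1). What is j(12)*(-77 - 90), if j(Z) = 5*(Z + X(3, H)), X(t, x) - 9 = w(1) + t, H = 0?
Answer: 50100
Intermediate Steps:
w(y) = -72 - 12*y (w(y) = -2*(6 + y)*(5 + 1) = -2*(6 + y)*6 = -2*(36 + 6*y) = -72 - 12*y)
X(t, x) = -75 + t (X(t, x) = 9 + ((-72 - 12*1) + t) = 9 + ((-72 - 12) + t) = 9 + (-84 + t) = -75 + t)
j(Z) = -360 + 5*Z (j(Z) = 5*(Z + (-75 + 3)) = 5*(Z - 72) = 5*(-72 + Z) = -360 + 5*Z)
j(12)*(-77 - 90) = (-360 + 5*12)*(-77 - 90) = (-360 + 60)*(-167) = -300*(-167) = 50100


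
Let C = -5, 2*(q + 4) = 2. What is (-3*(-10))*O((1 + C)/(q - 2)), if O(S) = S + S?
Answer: 48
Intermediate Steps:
q = -3 (q = -4 + (1/2)*2 = -4 + 1 = -3)
O(S) = 2*S
(-3*(-10))*O((1 + C)/(q - 2)) = (-3*(-10))*(2*((1 - 5)/(-3 - 2))) = 30*(2*(-4/(-5))) = 30*(2*(-4*(-1/5))) = 30*(2*(4/5)) = 30*(8/5) = 48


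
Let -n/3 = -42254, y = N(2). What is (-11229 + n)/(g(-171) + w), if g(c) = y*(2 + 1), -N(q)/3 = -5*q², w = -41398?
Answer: -115533/41218 ≈ -2.8030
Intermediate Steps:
N(q) = 15*q² (N(q) = -(-15)*q² = 15*q²)
y = 60 (y = 15*2² = 15*4 = 60)
n = 126762 (n = -3*(-42254) = 126762)
g(c) = 180 (g(c) = 60*(2 + 1) = 60*3 = 180)
(-11229 + n)/(g(-171) + w) = (-11229 + 126762)/(180 - 41398) = 115533/(-41218) = 115533*(-1/41218) = -115533/41218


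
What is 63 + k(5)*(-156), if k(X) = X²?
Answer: -3837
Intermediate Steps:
63 + k(5)*(-156) = 63 + 5²*(-156) = 63 + 25*(-156) = 63 - 3900 = -3837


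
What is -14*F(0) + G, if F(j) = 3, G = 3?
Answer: -39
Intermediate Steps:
-14*F(0) + G = -14*3 + 3 = -42 + 3 = -39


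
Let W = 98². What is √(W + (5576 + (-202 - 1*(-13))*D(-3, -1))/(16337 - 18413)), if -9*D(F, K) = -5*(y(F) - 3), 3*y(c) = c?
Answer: √2586165063/519 ≈ 97.985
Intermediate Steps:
y(c) = c/3
D(F, K) = -5/3 + 5*F/27 (D(F, K) = -(-5)*(F/3 - 3)/9 = -(-5)*(-3 + F/3)/9 = -(15 - 5*F/3)/9 = -5/3 + 5*F/27)
W = 9604
√(W + (5576 + (-202 - 1*(-13))*D(-3, -1))/(16337 - 18413)) = √(9604 + (5576 + (-202 - 1*(-13))*(-5/3 + (5/27)*(-3)))/(16337 - 18413)) = √(9604 + (5576 + (-202 + 13)*(-5/3 - 5/9))/(-2076)) = √(9604 + (5576 - 189*(-20/9))*(-1/2076)) = √(9604 + (5576 + 420)*(-1/2076)) = √(9604 + 5996*(-1/2076)) = √(9604 - 1499/519) = √(4982977/519) = √2586165063/519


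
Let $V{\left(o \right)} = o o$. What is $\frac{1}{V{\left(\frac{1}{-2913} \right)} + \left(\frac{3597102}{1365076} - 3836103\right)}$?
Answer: $- \frac{5791723294122}{22217631842021993509} \approx -2.6068 \cdot 10^{-7}$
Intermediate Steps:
$V{\left(o \right)} = o^{2}$
$\frac{1}{V{\left(\frac{1}{-2913} \right)} + \left(\frac{3597102}{1365076} - 3836103\right)} = \frac{1}{\left(\frac{1}{-2913}\right)^{2} + \left(\frac{3597102}{1365076} - 3836103\right)} = \frac{1}{\left(- \frac{1}{2913}\right)^{2} + \left(3597102 \cdot \frac{1}{1365076} - 3836103\right)} = \frac{1}{\frac{1}{8485569} + \left(\frac{1798551}{682538} - 3836103\right)} = \frac{1}{\frac{1}{8485569} - \frac{2618284270863}{682538}} = \frac{1}{- \frac{22217631842021993509}{5791723294122}} = - \frac{5791723294122}{22217631842021993509}$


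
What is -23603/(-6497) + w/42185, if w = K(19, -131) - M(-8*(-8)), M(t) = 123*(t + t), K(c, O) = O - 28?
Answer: 892370764/274075945 ≈ 3.2559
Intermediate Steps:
K(c, O) = -28 + O
M(t) = 246*t (M(t) = 123*(2*t) = 246*t)
w = -15903 (w = (-28 - 131) - 246*(-8*(-8)) = -159 - 246*64 = -159 - 1*15744 = -159 - 15744 = -15903)
-23603/(-6497) + w/42185 = -23603/(-6497) - 15903/42185 = -23603*(-1/6497) - 15903*1/42185 = 23603/6497 - 15903/42185 = 892370764/274075945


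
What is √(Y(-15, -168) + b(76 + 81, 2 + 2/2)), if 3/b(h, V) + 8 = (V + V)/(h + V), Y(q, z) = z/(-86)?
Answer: 2*√6035523/3913 ≈ 1.2557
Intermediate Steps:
Y(q, z) = -z/86 (Y(q, z) = z*(-1/86) = -z/86)
b(h, V) = 3/(-8 + 2*V/(V + h)) (b(h, V) = 3/(-8 + (V + V)/(h + V)) = 3/(-8 + (2*V)/(V + h)) = 3/(-8 + 2*V/(V + h)))
√(Y(-15, -168) + b(76 + 81, 2 + 2/2)) = √(-1/86*(-168) + 3*(-(2 + 2/2) - (76 + 81))/(2*(3*(2 + 2/2) + 4*(76 + 81)))) = √(84/43 + 3*(-(2 + (½)*2) - 1*157)/(2*(3*(2 + (½)*2) + 4*157))) = √(84/43 + 3*(-(2 + 1) - 157)/(2*(3*(2 + 1) + 628))) = √(84/43 + 3*(-1*3 - 157)/(2*(3*3 + 628))) = √(84/43 + 3*(-3 - 157)/(2*(9 + 628))) = √(84/43 + (3/2)*(-160)/637) = √(84/43 + (3/2)*(1/637)*(-160)) = √(84/43 - 240/637) = √(43188/27391) = 2*√6035523/3913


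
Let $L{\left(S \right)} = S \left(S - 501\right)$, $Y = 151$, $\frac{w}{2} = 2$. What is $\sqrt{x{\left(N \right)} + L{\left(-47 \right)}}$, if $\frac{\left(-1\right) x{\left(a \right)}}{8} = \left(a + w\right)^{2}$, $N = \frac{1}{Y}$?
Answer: $\frac{2 \sqrt{146083589}}{151} \approx 160.09$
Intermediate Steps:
$w = 4$ ($w = 2 \cdot 2 = 4$)
$N = \frac{1}{151} \approx 0.0066225$
$x{\left(a \right)} = - 8 \left(4 + a\right)^{2}$ ($x{\left(a \right)} = - 8 \left(a + 4\right)^{2} = - 8 \left(4 + a\right)^{2}$)
$L{\left(S \right)} = S \left(-501 + S\right)$
$\sqrt{x{\left(N \right)} + L{\left(-47 \right)}} = \sqrt{- 8 \left(4 + \frac{1}{151}\right)^{2} - 47 \left(-501 - 47\right)} = \sqrt{- 8 \left(\frac{605}{151}\right)^{2} - -25756} = \sqrt{\left(-8\right) \frac{366025}{22801} + 25756} = \sqrt{- \frac{2928200}{22801} + 25756} = \sqrt{\frac{584334356}{22801}} = \frac{2 \sqrt{146083589}}{151}$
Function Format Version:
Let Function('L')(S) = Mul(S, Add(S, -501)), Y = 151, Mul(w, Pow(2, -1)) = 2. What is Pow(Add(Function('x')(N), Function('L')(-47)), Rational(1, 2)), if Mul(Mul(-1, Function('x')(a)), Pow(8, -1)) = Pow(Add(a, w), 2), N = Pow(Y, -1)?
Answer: Mul(Rational(2, 151), Pow(146083589, Rational(1, 2))) ≈ 160.09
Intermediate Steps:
w = 4 (w = Mul(2, 2) = 4)
N = Rational(1, 151) (N = Pow(151, -1) = Rational(1, 151) ≈ 0.0066225)
Function('x')(a) = Mul(-8, Pow(Add(4, a), 2)) (Function('x')(a) = Mul(-8, Pow(Add(a, 4), 2)) = Mul(-8, Pow(Add(4, a), 2)))
Function('L')(S) = Mul(S, Add(-501, S))
Pow(Add(Function('x')(N), Function('L')(-47)), Rational(1, 2)) = Pow(Add(Mul(-8, Pow(Add(4, Rational(1, 151)), 2)), Mul(-47, Add(-501, -47))), Rational(1, 2)) = Pow(Add(Mul(-8, Pow(Rational(605, 151), 2)), Mul(-47, -548)), Rational(1, 2)) = Pow(Add(Mul(-8, Rational(366025, 22801)), 25756), Rational(1, 2)) = Pow(Add(Rational(-2928200, 22801), 25756), Rational(1, 2)) = Pow(Rational(584334356, 22801), Rational(1, 2)) = Mul(Rational(2, 151), Pow(146083589, Rational(1, 2)))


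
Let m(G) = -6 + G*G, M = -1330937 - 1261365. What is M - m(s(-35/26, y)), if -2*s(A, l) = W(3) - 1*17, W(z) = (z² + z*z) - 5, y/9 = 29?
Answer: -2592300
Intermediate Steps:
y = 261 (y = 9*29 = 261)
W(z) = -5 + 2*z² (W(z) = (z² + z²) - 5 = 2*z² - 5 = -5 + 2*z²)
s(A, l) = 2 (s(A, l) = -((-5 + 2*3²) - 1*17)/2 = -((-5 + 2*9) - 17)/2 = -((-5 + 18) - 17)/2 = -(13 - 17)/2 = -½*(-4) = 2)
M = -2592302
m(G) = -6 + G²
M - m(s(-35/26, y)) = -2592302 - (-6 + 2²) = -2592302 - (-6 + 4) = -2592302 - 1*(-2) = -2592302 + 2 = -2592300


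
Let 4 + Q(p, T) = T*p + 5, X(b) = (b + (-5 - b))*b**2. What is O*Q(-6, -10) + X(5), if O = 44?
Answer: 2559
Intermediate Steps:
X(b) = -5*b**2
Q(p, T) = 1 + T*p (Q(p, T) = -4 + (T*p + 5) = -4 + (5 + T*p) = 1 + T*p)
O*Q(-6, -10) + X(5) = 44*(1 - 10*(-6)) - 5*5**2 = 44*(1 + 60) - 5*25 = 44*61 - 125 = 2684 - 125 = 2559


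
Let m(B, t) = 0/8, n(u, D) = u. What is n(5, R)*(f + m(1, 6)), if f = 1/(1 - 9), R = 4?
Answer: -5/8 ≈ -0.62500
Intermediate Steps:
f = -⅛ (f = 1/(-8) = -⅛ ≈ -0.12500)
m(B, t) = 0 (m(B, t) = 0*(⅛) = 0)
n(5, R)*(f + m(1, 6)) = 5*(-⅛ + 0) = 5*(-⅛) = -5/8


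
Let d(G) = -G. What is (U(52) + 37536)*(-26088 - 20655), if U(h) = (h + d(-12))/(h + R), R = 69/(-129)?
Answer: -3882937270560/2213 ≈ -1.7546e+9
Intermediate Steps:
R = -23/43 (R = 69*(-1/129) = -23/43 ≈ -0.53488)
U(h) = (12 + h)/(-23/43 + h) (U(h) = (h - 1*(-12))/(h - 23/43) = (h + 12)/(-23/43 + h) = (12 + h)/(-23/43 + h))
(U(52) + 37536)*(-26088 - 20655) = (43*(12 + 52)/(-23 + 43*52) + 37536)*(-26088 - 20655) = (43*64/(-23 + 2236) + 37536)*(-46743) = (43*64/2213 + 37536)*(-46743) = (43*(1/2213)*64 + 37536)*(-46743) = (2752/2213 + 37536)*(-46743) = (83069920/2213)*(-46743) = -3882937270560/2213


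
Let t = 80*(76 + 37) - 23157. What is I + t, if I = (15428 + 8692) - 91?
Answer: 9912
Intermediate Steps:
I = 24029 (I = 24120 - 91 = 24029)
t = -14117 (t = 80*113 - 23157 = 9040 - 23157 = -14117)
I + t = 24029 - 14117 = 9912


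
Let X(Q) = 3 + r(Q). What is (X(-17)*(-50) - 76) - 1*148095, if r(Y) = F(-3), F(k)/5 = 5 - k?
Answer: -150321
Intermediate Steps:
F(k) = 25 - 5*k (F(k) = 5*(5 - k) = 25 - 5*k)
r(Y) = 40 (r(Y) = 25 - 5*(-3) = 25 + 15 = 40)
X(Q) = 43 (X(Q) = 3 + 40 = 43)
(X(-17)*(-50) - 76) - 1*148095 = (43*(-50) - 76) - 1*148095 = (-2150 - 76) - 148095 = -2226 - 148095 = -150321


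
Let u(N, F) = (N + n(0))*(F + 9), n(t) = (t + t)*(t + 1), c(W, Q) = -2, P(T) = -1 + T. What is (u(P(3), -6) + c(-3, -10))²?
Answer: 16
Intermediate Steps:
n(t) = 2*t*(1 + t) (n(t) = (2*t)*(1 + t) = 2*t*(1 + t))
u(N, F) = N*(9 + F) (u(N, F) = (N + 2*0*(1 + 0))*(F + 9) = (N + 2*0*1)*(9 + F) = (N + 0)*(9 + F) = N*(9 + F))
(u(P(3), -6) + c(-3, -10))² = ((-1 + 3)*(9 - 6) - 2)² = (2*3 - 2)² = (6 - 2)² = 4² = 16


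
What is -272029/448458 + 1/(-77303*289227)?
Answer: -2027351868736369/3342225146152566 ≈ -0.60659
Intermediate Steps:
-272029/448458 + 1/(-77303*289227) = -272029*1/448458 - 1/77303*1/289227 = -272029/448458 - 1/22358114781 = -2027351868736369/3342225146152566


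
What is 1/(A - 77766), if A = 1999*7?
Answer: -1/63773 ≈ -1.5681e-5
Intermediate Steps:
A = 13993
1/(A - 77766) = 1/(13993 - 77766) = 1/(-63773) = -1/63773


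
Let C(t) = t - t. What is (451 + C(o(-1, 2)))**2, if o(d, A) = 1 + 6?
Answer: 203401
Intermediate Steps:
o(d, A) = 7
C(t) = 0
(451 + C(o(-1, 2)))**2 = (451 + 0)**2 = 451**2 = 203401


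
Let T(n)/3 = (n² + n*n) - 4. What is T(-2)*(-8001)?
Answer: -96012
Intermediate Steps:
T(n) = -12 + 6*n² (T(n) = 3*((n² + n*n) - 4) = 3*((n² + n²) - 4) = 3*(2*n² - 4) = 3*(-4 + 2*n²) = -12 + 6*n²)
T(-2)*(-8001) = (-12 + 6*(-2)²)*(-8001) = (-12 + 6*4)*(-8001) = (-12 + 24)*(-8001) = 12*(-8001) = -96012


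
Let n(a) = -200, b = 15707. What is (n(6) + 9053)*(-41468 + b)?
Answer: -228062133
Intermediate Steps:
(n(6) + 9053)*(-41468 + b) = (-200 + 9053)*(-41468 + 15707) = 8853*(-25761) = -228062133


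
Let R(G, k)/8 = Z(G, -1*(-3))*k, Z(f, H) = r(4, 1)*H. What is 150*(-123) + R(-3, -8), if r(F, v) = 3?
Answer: -19026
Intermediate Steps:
Z(f, H) = 3*H
R(G, k) = 72*k (R(G, k) = 8*((3*(-1*(-3)))*k) = 8*((3*3)*k) = 8*(9*k) = 72*k)
150*(-123) + R(-3, -8) = 150*(-123) + 72*(-8) = -18450 - 576 = -19026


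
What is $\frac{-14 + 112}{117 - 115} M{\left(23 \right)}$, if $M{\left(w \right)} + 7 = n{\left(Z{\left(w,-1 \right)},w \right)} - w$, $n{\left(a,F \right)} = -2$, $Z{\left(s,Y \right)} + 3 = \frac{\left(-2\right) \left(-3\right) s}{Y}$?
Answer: $-1568$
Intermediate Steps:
$Z{\left(s,Y \right)} = -3 + \frac{6 s}{Y}$ ($Z{\left(s,Y \right)} = -3 + \frac{\left(-2\right) \left(-3\right) s}{Y} = -3 + \frac{6 s}{Y}$)
$M{\left(w \right)} = -9 - w$ ($M{\left(w \right)} = -7 - \left(2 + w\right) = -9 - w$)
$\frac{-14 + 112}{117 - 115} M{\left(23 \right)} = \frac{-14 + 112}{117 - 115} \left(-9 - 23\right) = \frac{98}{2} \left(-9 - 23\right) = 98 \cdot \frac{1}{2} \left(-32\right) = 49 \left(-32\right) = -1568$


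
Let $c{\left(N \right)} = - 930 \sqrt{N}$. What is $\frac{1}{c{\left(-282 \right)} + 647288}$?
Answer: $\frac{80911}{52403207093} + \frac{465 i \sqrt{282}}{209612828372} \approx 1.544 \cdot 10^{-6} + 3.7253 \cdot 10^{-8} i$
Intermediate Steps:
$\frac{1}{c{\left(-282 \right)} + 647288} = \frac{1}{- 930 \sqrt{-282} + 647288} = \frac{1}{- 930 i \sqrt{282} + 647288} = \frac{1}{647288 - 930 i \sqrt{282}}$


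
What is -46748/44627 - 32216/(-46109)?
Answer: -717800100/2057706343 ≈ -0.34883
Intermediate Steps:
-46748/44627 - 32216/(-46109) = -46748*1/44627 - 32216*(-1/46109) = -46748/44627 + 32216/46109 = -717800100/2057706343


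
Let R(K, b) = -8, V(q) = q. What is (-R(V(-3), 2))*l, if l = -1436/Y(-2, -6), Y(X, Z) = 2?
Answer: -5744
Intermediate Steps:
l = -718 (l = -1436/2 = -1436*½ = -718)
(-R(V(-3), 2))*l = -1*(-8)*(-718) = 8*(-718) = -5744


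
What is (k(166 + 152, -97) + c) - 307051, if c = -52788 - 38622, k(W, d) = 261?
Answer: -398200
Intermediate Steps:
c = -91410
(k(166 + 152, -97) + c) - 307051 = (261 - 91410) - 307051 = -91149 - 307051 = -398200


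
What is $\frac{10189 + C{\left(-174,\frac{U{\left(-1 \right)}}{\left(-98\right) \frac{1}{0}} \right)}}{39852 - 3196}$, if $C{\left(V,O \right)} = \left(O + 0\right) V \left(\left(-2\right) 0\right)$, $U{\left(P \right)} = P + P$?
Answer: $\frac{10189}{36656} \approx 0.27796$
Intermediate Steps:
$U{\left(P \right)} = 2 P$
$C{\left(V,O \right)} = 0$ ($C{\left(V,O \right)} = O V 0 = 0$)
$\frac{10189 + C{\left(-174,\frac{U{\left(-1 \right)}}{\left(-98\right) \frac{1}{0}} \right)}}{39852 - 3196} = \frac{10189 + 0}{39852 - 3196} = \frac{10189}{36656}$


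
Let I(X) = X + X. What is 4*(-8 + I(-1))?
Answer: -40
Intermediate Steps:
I(X) = 2*X
4*(-8 + I(-1)) = 4*(-8 + 2*(-1)) = 4*(-8 - 2) = 4*(-10) = -40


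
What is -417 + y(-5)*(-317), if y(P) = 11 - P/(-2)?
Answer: -6223/2 ≈ -3111.5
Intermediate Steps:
y(P) = 11 + P/2 (y(P) = 11 - P*(-1)/2 = 11 - (-1)*P/2 = 11 + P/2)
-417 + y(-5)*(-317) = -417 + (11 + (½)*(-5))*(-317) = -417 + (11 - 5/2)*(-317) = -417 + (17/2)*(-317) = -417 - 5389/2 = -6223/2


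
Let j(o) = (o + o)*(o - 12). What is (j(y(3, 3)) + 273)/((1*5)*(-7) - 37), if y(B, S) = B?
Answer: -73/24 ≈ -3.0417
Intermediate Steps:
j(o) = 2*o*(-12 + o) (j(o) = (2*o)*(-12 + o) = 2*o*(-12 + o))
(j(y(3, 3)) + 273)/((1*5)*(-7) - 37) = (2*3*(-12 + 3) + 273)/((1*5)*(-7) - 37) = (2*3*(-9) + 273)/(5*(-7) - 37) = (-54 + 273)/(-35 - 37) = 219/(-72) = 219*(-1/72) = -73/24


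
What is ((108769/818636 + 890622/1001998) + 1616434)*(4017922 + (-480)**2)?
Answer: 8332717830592055821707/1213419578 ≈ 6.8671e+12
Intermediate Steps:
((108769/818636 + 890622/1001998) + 1616434)*(4017922 + (-480)**2) = ((108769*(1/818636) + 890622*(1/1001998)) + 1616434)*(4017922 + 230400) = ((108769/818636 + 445311/500999) + 1616434)*4248322 = (419040776027/410135817364 + 1616434)*4248322 = (662957898845736003/410135817364)*4248322 = 8332717830592055821707/1213419578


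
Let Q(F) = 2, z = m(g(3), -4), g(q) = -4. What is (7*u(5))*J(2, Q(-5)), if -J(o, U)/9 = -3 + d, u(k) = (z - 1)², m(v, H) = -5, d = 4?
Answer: -2268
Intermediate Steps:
z = -5
u(k) = 36 (u(k) = (-5 - 1)² = (-6)² = 36)
J(o, U) = -9 (J(o, U) = -9*(-3 + 4) = -9*1 = -9)
(7*u(5))*J(2, Q(-5)) = (7*36)*(-9) = 252*(-9) = -2268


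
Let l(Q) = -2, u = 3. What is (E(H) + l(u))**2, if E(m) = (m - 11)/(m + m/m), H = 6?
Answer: 361/49 ≈ 7.3673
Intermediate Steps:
E(m) = (-11 + m)/(1 + m) (E(m) = (-11 + m)/(m + 1) = (-11 + m)/(1 + m))
(E(H) + l(u))**2 = ((-11 + 6)/(1 + 6) - 2)**2 = (-5/7 - 2)**2 = (-19/7)**2 = 361/49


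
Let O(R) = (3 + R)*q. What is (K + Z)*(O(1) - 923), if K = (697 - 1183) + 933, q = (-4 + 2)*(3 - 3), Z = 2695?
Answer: -2900066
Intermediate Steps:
q = 0 (q = -2*0 = 0)
K = 447 (K = -486 + 933 = 447)
O(R) = 0 (O(R) = (3 + R)*0 = 0)
(K + Z)*(O(1) - 923) = (447 + 2695)*(0 - 923) = 3142*(-923) = -2900066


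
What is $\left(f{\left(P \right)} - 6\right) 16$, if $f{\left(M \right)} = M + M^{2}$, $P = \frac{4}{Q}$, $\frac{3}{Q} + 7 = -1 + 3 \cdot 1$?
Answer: $\frac{4576}{9} \approx 508.44$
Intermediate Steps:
$Q = - \frac{3}{5}$ ($Q = \frac{3}{-7 + \left(-1 + 3 \cdot 1\right)} = \frac{3}{-7 + \left(-1 + 3\right)} = \frac{3}{-7 + 2} = \frac{3}{-5} = 3 \left(- \frac{1}{5}\right) = - \frac{3}{5} \approx -0.6$)
$P = - \frac{20}{3}$ ($P = \frac{4}{- \frac{3}{5}} = 4 \left(- \frac{5}{3}\right) = - \frac{20}{3} \approx -6.6667$)
$\left(f{\left(P \right)} - 6\right) 16 = \left(- \frac{20 \left(1 - \frac{20}{3}\right)}{3} - 6\right) 16 = \left(\left(- \frac{20}{3}\right) \left(- \frac{17}{3}\right) - 6\right) 16 = \left(\frac{340}{9} - 6\right) 16 = \frac{286}{9} \cdot 16 = \frac{4576}{9}$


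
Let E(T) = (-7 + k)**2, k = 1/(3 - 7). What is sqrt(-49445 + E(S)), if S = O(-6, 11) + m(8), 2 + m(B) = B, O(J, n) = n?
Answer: I*sqrt(790279)/4 ≈ 222.24*I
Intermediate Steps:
m(B) = -2 + B
k = -1/4 (k = 1/(-4) = -1/4 ≈ -0.25000)
S = 17 (S = 11 + (-2 + 8) = 11 + 6 = 17)
E(T) = 841/16 (E(T) = (-7 - 1/4)**2 = (-29/4)**2 = 841/16)
sqrt(-49445 + E(S)) = sqrt(-49445 + 841/16) = sqrt(-790279/16) = I*sqrt(790279)/4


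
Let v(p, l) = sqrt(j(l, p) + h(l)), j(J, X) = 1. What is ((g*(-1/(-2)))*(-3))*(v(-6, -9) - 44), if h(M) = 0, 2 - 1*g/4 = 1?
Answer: 258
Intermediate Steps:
g = 4 (g = 8 - 4*1 = 8 - 4 = 4)
v(p, l) = 1 (v(p, l) = sqrt(1 + 0) = sqrt(1) = 1)
((g*(-1/(-2)))*(-3))*(v(-6, -9) - 44) = ((4*(-1/(-2)))*(-3))*(1 - 44) = ((4*(-1*(-1/2)))*(-3))*(-43) = ((4*(1/2))*(-3))*(-43) = (2*(-3))*(-43) = -6*(-43) = 258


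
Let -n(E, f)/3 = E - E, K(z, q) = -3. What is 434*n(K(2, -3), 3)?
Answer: 0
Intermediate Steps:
n(E, f) = 0 (n(E, f) = -3*(E - E) = -3*0 = 0)
434*n(K(2, -3), 3) = 434*0 = 0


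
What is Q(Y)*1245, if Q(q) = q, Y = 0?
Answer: 0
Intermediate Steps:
Q(Y)*1245 = 0*1245 = 0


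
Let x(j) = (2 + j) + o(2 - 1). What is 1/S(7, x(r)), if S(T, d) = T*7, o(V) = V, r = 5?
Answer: 1/49 ≈ 0.020408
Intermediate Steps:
x(j) = 3 + j (x(j) = (2 + j) + (2 - 1) = (2 + j) + 1 = 3 + j)
S(T, d) = 7*T
1/S(7, x(r)) = 1/(7*7) = 1/49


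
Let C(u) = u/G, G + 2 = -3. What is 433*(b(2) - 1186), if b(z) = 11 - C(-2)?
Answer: -2544741/5 ≈ -5.0895e+5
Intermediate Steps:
G = -5 (G = -2 - 3 = -5)
C(u) = -u/5 (C(u) = u/(-5) = u*(-⅕) = -u/5)
b(z) = 53/5 (b(z) = 11 - (-1)*(-2)/5 = 11 - 1*⅖ = 11 - ⅖ = 53/5)
433*(b(2) - 1186) = 433*(53/5 - 1186) = 433*(-5877/5) = -2544741/5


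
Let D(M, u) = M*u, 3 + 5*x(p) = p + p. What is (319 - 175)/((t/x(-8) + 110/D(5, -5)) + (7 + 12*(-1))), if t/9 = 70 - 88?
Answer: 13680/3157 ≈ 4.3332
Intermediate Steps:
x(p) = -3/5 + 2*p/5 (x(p) = -3/5 + (p + p)/5 = -3/5 + (2*p)/5 = -3/5 + 2*p/5)
t = -162 (t = 9*(70 - 88) = 9*(-18) = -162)
(319 - 175)/((t/x(-8) + 110/D(5, -5)) + (7 + 12*(-1))) = (319 - 175)/((-162/(-3/5 + (2/5)*(-8)) + 110/((5*(-5)))) + (7 + 12*(-1))) = 144/((-162/(-3/5 - 16/5) + 110/(-25)) + (7 - 12)) = 144/((-162/(-19/5) + 110*(-1/25)) - 5) = 144/((-162*(-5/19) - 22/5) - 5) = 144/((810/19 - 22/5) - 5) = 144/(3632/95 - 5) = 144/(3157/95) = 144*(95/3157) = 13680/3157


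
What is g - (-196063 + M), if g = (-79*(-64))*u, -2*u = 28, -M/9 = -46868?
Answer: -296533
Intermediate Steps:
M = 421812 (M = -9*(-46868) = 421812)
u = -14 (u = -1/2*28 = -14)
g = -70784 (g = -79*(-64)*(-14) = 5056*(-14) = -70784)
g - (-196063 + M) = -70784 - (-196063 + 421812) = -70784 - 1*225749 = -70784 - 225749 = -296533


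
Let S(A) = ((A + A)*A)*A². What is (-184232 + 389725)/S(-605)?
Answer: 205493/267948601250 ≈ 7.6691e-7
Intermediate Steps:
S(A) = 2*A⁴ (S(A) = ((2*A)*A)*A² = (2*A²)*A² = 2*A⁴)
(-184232 + 389725)/S(-605) = (-184232 + 389725)/((2*(-605)⁴)) = 205493/((2*133974300625)) = 205493/267948601250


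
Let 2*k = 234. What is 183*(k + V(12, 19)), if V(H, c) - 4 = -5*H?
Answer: 11163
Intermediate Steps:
k = 117 (k = (½)*234 = 117)
V(H, c) = 4 - 5*H
183*(k + V(12, 19)) = 183*(117 + (4 - 5*12)) = 183*(117 + (4 - 60)) = 183*(117 - 56) = 183*61 = 11163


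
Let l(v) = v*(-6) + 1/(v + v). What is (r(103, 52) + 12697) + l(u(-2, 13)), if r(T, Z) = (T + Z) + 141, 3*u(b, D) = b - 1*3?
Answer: 130027/10 ≈ 13003.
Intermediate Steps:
u(b, D) = -1 + b/3 (u(b, D) = (b - 1*3)/3 = (b - 3)/3 = (-3 + b)/3 = -1 + b/3)
l(v) = 1/(2*v) - 6*v (l(v) = -6*v + 1/(2*v) = 1/(2*v) - 6*v)
r(T, Z) = 141 + T + Z
(r(103, 52) + 12697) + l(u(-2, 13)) = ((141 + 103 + 52) + 12697) + (1/(2*(-1 + (1/3)*(-2))) - 6*(-1 + (1/3)*(-2))) = (296 + 12697) + (1/(2*(-1 - 2/3)) - 6*(-1 - 2/3)) = 12993 + (1/(2*(-5/3)) - 6*(-5/3)) = 12993 + ((1/2)*(-3/5) + 10) = 12993 + (-3/10 + 10) = 12993 + 97/10 = 130027/10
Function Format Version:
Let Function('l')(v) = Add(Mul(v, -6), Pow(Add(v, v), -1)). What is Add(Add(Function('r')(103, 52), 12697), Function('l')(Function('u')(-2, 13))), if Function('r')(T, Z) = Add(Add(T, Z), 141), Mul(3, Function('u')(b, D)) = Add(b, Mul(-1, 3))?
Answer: Rational(130027, 10) ≈ 13003.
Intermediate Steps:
Function('u')(b, D) = Add(-1, Mul(Rational(1, 3), b)) (Function('u')(b, D) = Mul(Rational(1, 3), Add(b, Mul(-1, 3))) = Mul(Rational(1, 3), Add(b, -3)) = Mul(Rational(1, 3), Add(-3, b)) = Add(-1, Mul(Rational(1, 3), b)))
Function('l')(v) = Add(Mul(Rational(1, 2), Pow(v, -1)), Mul(-6, v)) (Function('l')(v) = Add(Mul(-6, v), Pow(Mul(2, v), -1)) = Add(Mul(-6, v), Mul(Rational(1, 2), Pow(v, -1))) = Add(Mul(Rational(1, 2), Pow(v, -1)), Mul(-6, v)))
Function('r')(T, Z) = Add(141, T, Z)
Add(Add(Function('r')(103, 52), 12697), Function('l')(Function('u')(-2, 13))) = Add(Add(Add(141, 103, 52), 12697), Add(Mul(Rational(1, 2), Pow(Add(-1, Mul(Rational(1, 3), -2)), -1)), Mul(-6, Add(-1, Mul(Rational(1, 3), -2))))) = Add(Add(296, 12697), Add(Mul(Rational(1, 2), Pow(Add(-1, Rational(-2, 3)), -1)), Mul(-6, Add(-1, Rational(-2, 3))))) = Add(12993, Add(Mul(Rational(1, 2), Pow(Rational(-5, 3), -1)), Mul(-6, Rational(-5, 3)))) = Add(12993, Add(Mul(Rational(1, 2), Rational(-3, 5)), 10)) = Add(12993, Add(Rational(-3, 10), 10)) = Add(12993, Rational(97, 10)) = Rational(130027, 10)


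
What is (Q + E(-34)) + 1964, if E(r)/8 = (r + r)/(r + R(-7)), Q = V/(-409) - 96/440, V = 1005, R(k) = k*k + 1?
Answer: 43355167/22495 ≈ 1927.3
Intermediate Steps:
R(k) = 1 + k² (R(k) = k² + 1 = 1 + k²)
Q = -60183/22495 (Q = 1005/(-409) - 96/440 = 1005*(-1/409) - 96*1/440 = -1005/409 - 12/55 = -60183/22495 ≈ -2.6754)
E(r) = 16*r/(50 + r) (E(r) = 8*((r + r)/(r + (1 + (-7)²))) = 8*((2*r)/(r + (1 + 49))) = 8*((2*r)/(r + 50)) = 8*((2*r)/(50 + r)) = 8*(2*r/(50 + r)) = 16*r/(50 + r))
(Q + E(-34)) + 1964 = (-60183/22495 + 16*(-34)/(50 - 34)) + 1964 = (-60183/22495 + 16*(-34)/16) + 1964 = (-60183/22495 + 16*(-34)*(1/16)) + 1964 = (-60183/22495 - 34) + 1964 = -825013/22495 + 1964 = 43355167/22495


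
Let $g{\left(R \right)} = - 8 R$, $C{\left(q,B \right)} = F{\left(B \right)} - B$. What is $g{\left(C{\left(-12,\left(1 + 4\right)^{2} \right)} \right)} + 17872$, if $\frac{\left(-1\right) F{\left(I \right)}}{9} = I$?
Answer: $19872$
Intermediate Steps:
$F{\left(I \right)} = - 9 I$
$C{\left(q,B \right)} = - 10 B$ ($C{\left(q,B \right)} = - 9 B - B = - 10 B$)
$g{\left(C{\left(-12,\left(1 + 4\right)^{2} \right)} \right)} + 17872 = - 8 \left(- 10 \left(1 + 4\right)^{2}\right) + 17872 = - 8 \left(- 10 \cdot 5^{2}\right) + 17872 = - 8 \left(\left(-10\right) 25\right) + 17872 = \left(-8\right) \left(-250\right) + 17872 = 2000 + 17872 = 19872$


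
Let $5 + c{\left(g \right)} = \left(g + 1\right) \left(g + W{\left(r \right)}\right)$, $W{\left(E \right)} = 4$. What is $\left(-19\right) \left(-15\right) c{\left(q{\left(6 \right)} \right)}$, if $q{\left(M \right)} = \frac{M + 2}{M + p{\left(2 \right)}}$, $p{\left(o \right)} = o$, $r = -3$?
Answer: $1425$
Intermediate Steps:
$q{\left(M \right)} = 1$ ($q{\left(M \right)} = \frac{M + 2}{M + 2} = \frac{2 + M}{2 + M} = 1$)
$c{\left(g \right)} = -5 + \left(1 + g\right) \left(4 + g\right)$ ($c{\left(g \right)} = -5 + \left(g + 1\right) \left(g + 4\right) = -5 + \left(1 + g\right) \left(4 + g\right)$)
$\left(-19\right) \left(-15\right) c{\left(q{\left(6 \right)} \right)} = \left(-19\right) \left(-15\right) \left(-1 + 1^{2} + 5 \cdot 1\right) = 285 \left(-1 + 1 + 5\right) = 285 \cdot 5 = 1425$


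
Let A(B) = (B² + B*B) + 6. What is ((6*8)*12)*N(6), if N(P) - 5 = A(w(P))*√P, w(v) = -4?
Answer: 2880 + 21888*√6 ≈ 56494.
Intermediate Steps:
A(B) = 6 + 2*B² (A(B) = (B² + B²) + 6 = 2*B² + 6 = 6 + 2*B²)
N(P) = 5 + 38*√P (N(P) = 5 + (6 + 2*(-4)²)*√P = 5 + (6 + 2*16)*√P = 5 + (6 + 32)*√P = 5 + 38*√P)
((6*8)*12)*N(6) = ((6*8)*12)*(5 + 38*√6) = (48*12)*(5 + 38*√6) = 576*(5 + 38*√6) = 2880 + 21888*√6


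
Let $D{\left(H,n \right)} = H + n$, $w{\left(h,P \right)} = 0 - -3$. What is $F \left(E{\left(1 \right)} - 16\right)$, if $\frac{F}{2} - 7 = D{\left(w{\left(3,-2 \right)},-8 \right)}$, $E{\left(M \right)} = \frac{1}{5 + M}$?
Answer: $- \frac{190}{3} \approx -63.333$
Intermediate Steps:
$w{\left(h,P \right)} = 3$ ($w{\left(h,P \right)} = 0 + 3 = 3$)
$F = 4$ ($F = 14 + 2 \left(3 - 8\right) = 14 + 2 \left(-5\right) = 14 - 10 = 4$)
$F \left(E{\left(1 \right)} - 16\right) = 4 \left(\frac{1}{5 + 1} - 16\right) = 4 \left(\frac{1}{6} - 16\right) = 4 \left(- \frac{95}{6}\right) = - \frac{190}{3}$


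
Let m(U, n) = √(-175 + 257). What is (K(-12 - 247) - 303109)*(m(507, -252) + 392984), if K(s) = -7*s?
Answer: -118404507264 - 301296*√82 ≈ -1.1841e+11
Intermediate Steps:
m(U, n) = √82
(K(-12 - 247) - 303109)*(m(507, -252) + 392984) = (-7*(-12 - 247) - 303109)*(√82 + 392984) = (-7*(-259) - 303109)*(392984 + √82) = (1813 - 303109)*(392984 + √82) = -301296*(392984 + √82) = -118404507264 - 301296*√82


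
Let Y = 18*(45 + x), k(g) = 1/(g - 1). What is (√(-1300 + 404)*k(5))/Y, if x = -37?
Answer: I*√14/72 ≈ 0.051967*I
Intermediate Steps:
k(g) = 1/(-1 + g)
Y = 144 (Y = 18*(45 - 37) = 18*8 = 144)
(√(-1300 + 404)*k(5))/Y = (√(-1300 + 404)/(-1 + 5))/144 = (√(-896)/4)*(1/144) = ((8*I*√14)*(¼))*(1/144) = (2*I*√14)*(1/144) = I*√14/72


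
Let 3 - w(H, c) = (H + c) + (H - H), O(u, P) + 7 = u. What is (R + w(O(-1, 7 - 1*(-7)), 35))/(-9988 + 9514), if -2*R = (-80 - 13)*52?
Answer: -399/79 ≈ -5.0506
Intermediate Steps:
O(u, P) = -7 + u
w(H, c) = 3 - H - c (w(H, c) = 3 - ((H + c) + (H - H)) = 3 - ((H + c) + 0) = 3 - (H + c) = 3 + (-H - c) = 3 - H - c)
R = 2418 (R = -(-80 - 13)*52/2 = -(-93)*52/2 = -½*(-4836) = 2418)
(R + w(O(-1, 7 - 1*(-7)), 35))/(-9988 + 9514) = (2418 + (3 - (-7 - 1) - 1*35))/(-9988 + 9514) = (2418 + (3 - 1*(-8) - 35))/(-474) = (2418 + (3 + 8 - 35))*(-1/474) = (2418 - 24)*(-1/474) = 2394*(-1/474) = -399/79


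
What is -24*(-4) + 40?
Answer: 136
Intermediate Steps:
-24*(-4) + 40 = 96 + 40 = 136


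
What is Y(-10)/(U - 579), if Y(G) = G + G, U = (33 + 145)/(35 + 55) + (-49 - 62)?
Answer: 900/30961 ≈ 0.029069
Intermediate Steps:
U = -4906/45 (U = 178/90 - 111 = 178*(1/90) - 111 = 89/45 - 111 = -4906/45 ≈ -109.02)
Y(G) = 2*G
Y(-10)/(U - 579) = (2*(-10))/(-4906/45 - 579) = -20/(-30961/45) = -45/30961*(-20) = 900/30961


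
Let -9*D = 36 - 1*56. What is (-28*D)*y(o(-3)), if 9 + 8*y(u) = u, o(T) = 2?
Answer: 490/9 ≈ 54.444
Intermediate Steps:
D = 20/9 (D = -(36 - 1*56)/9 = -(36 - 56)/9 = -⅑*(-20) = 20/9 ≈ 2.2222)
y(u) = -9/8 + u/8
(-28*D)*y(o(-3)) = (-28*20/9)*(-9/8 + (⅛)*2) = -560*(-9/8 + ¼)/9 = -560/9*(-7/8) = 490/9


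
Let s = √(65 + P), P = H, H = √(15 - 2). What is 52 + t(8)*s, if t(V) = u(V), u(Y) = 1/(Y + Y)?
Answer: 52 + √(65 + √13)/16 ≈ 52.518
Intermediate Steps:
H = √13 ≈ 3.6056
P = √13 ≈ 3.6056
u(Y) = 1/(2*Y)
t(V) = 1/(2*V)
s = √(65 + √13) ≈ 8.2829
52 + t(8)*s = 52 + ((½)/8)*√(65 + √13) = 52 + ((½)*(⅛))*√(65 + √13) = 52 + √(65 + √13)/16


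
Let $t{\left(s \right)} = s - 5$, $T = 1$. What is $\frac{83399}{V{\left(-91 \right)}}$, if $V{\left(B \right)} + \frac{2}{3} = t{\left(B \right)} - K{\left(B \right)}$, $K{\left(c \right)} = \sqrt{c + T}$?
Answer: $- \frac{7255713}{8491} + \frac{2251773 i \sqrt{10}}{84910} \approx -854.52 + 83.862 i$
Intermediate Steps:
$t{\left(s \right)} = -5 + s$
$K{\left(c \right)} = \sqrt{1 + c}$ ($K{\left(c \right)} = \sqrt{c + 1} = \sqrt{1 + c}$)
$V{\left(B \right)} = - \frac{17}{3} + B - \sqrt{1 + B}$ ($V{\left(B \right)} = - \frac{2}{3} - \left(5 + \sqrt{1 + B} - B\right) = - \frac{17}{3} + B - \sqrt{1 + B}$)
$\frac{83399}{V{\left(-91 \right)}} = \frac{83399}{- \frac{17}{3} - 91 - \sqrt{1 - 91}} = \frac{83399}{- \frac{17}{3} - 91 - \sqrt{-90}} = \frac{83399}{- \frac{17}{3} - 91 - 3 i \sqrt{10}} = \frac{83399}{- \frac{290}{3} - 3 i \sqrt{10}}$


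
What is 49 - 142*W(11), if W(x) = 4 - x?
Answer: 1043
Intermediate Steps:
49 - 142*W(11) = 49 - 142*(4 - 1*11) = 49 - 142*(4 - 11) = 49 - 142*(-7) = 49 + 994 = 1043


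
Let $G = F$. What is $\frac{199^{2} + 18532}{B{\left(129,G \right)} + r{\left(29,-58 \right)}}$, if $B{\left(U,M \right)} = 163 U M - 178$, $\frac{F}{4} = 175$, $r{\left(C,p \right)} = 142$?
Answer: $\frac{58133}{14718864} \approx 0.0039496$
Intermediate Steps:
$F = 700$ ($F = 4 \cdot 175 = 700$)
$G = 700$
$B{\left(U,M \right)} = -178 + 163 M U$ ($B{\left(U,M \right)} = 163 M U - 178 = -178 + 163 M U$)
$\frac{199^{2} + 18532}{B{\left(129,G \right)} + r{\left(29,-58 \right)}} = \frac{199^{2} + 18532}{\left(-178 + 163 \cdot 700 \cdot 129\right) + 142} = \frac{39601 + 18532}{\left(-178 + 14718900\right) + 142} = \frac{58133}{14718722 + 142} = \frac{58133}{14718864}$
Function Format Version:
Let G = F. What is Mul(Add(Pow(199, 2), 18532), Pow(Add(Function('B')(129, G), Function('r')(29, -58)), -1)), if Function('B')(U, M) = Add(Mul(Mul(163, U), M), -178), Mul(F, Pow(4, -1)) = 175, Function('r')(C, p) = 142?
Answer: Rational(58133, 14718864) ≈ 0.0039496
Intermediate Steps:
F = 700 (F = Mul(4, 175) = 700)
G = 700
Function('B')(U, M) = Add(-178, Mul(163, M, U)) (Function('B')(U, M) = Add(Mul(163, M, U), -178) = Add(-178, Mul(163, M, U)))
Mul(Add(Pow(199, 2), 18532), Pow(Add(Function('B')(129, G), Function('r')(29, -58)), -1)) = Mul(Add(Pow(199, 2), 18532), Pow(Add(Add(-178, Mul(163, 700, 129)), 142), -1)) = Mul(Add(39601, 18532), Pow(Add(Add(-178, 14718900), 142), -1)) = Mul(58133, Pow(Add(14718722, 142), -1)) = Mul(58133, Pow(14718864, -1)) = Mul(58133, Rational(1, 14718864)) = Rational(58133, 14718864)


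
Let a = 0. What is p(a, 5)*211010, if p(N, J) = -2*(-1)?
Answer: 422020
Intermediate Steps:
p(N, J) = 2
p(a, 5)*211010 = 2*211010 = 422020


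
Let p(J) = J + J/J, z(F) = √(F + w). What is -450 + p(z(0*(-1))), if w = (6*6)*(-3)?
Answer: -449 + 6*I*√3 ≈ -449.0 + 10.392*I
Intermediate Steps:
w = -108 (w = 36*(-3) = -108)
z(F) = √(-108 + F) (z(F) = √(F - 108) = √(-108 + F))
p(J) = 1 + J (p(J) = J + 1 = 1 + J)
-450 + p(z(0*(-1))) = -450 + (1 + √(-108 + 0*(-1))) = -450 + (1 + √(-108 + 0)) = -450 + (1 + √(-108)) = -450 + (1 + 6*I*√3) = -449 + 6*I*√3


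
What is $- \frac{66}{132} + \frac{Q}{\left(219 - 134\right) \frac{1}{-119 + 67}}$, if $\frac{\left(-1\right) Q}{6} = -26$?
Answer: $- \frac{16309}{170} \approx -95.935$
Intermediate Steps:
$Q = 156$ ($Q = \left(-6\right) \left(-26\right) = 156$)
$- \frac{66}{132} + \frac{Q}{\left(219 - 134\right) \frac{1}{-119 + 67}} = - \frac{66}{132} + \frac{156}{\left(219 - 134\right) \frac{1}{-119 + 67}} = \left(-66\right) \frac{1}{132} + \frac{156}{85 \frac{1}{-52}} = - \frac{1}{2} + \frac{156}{85 \left(- \frac{1}{52}\right)} = - \frac{1}{2} + \frac{156}{- \frac{85}{52}} = - \frac{1}{2} + 156 \left(- \frac{52}{85}\right) = - \frac{1}{2} - \frac{8112}{85} = - \frac{16309}{170}$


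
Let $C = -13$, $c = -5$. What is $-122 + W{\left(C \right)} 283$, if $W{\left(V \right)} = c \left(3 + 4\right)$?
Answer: $-10027$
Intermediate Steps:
$W{\left(V \right)} = -35$ ($W{\left(V \right)} = - 5 \left(3 + 4\right) = \left(-5\right) 7 = -35$)
$-122 + W{\left(C \right)} 283 = -122 - 9905 = -10027$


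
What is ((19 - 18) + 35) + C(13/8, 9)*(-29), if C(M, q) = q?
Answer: -225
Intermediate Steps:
((19 - 18) + 35) + C(13/8, 9)*(-29) = ((19 - 18) + 35) + 9*(-29) = (1 + 35) - 261 = 36 - 261 = -225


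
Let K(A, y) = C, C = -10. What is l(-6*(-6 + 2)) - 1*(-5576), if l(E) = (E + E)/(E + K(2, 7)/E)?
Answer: 1578584/283 ≈ 5578.0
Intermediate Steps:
K(A, y) = -10
l(E) = 2*E/(E - 10/E) (l(E) = (E + E)/(E - 10/E) = (2*E)/(E - 10/E) = 2*E/(E - 10/E))
l(-6*(-6 + 2)) - 1*(-5576) = 2*(-6*(-6 + 2))**2/(-10 + (-6*(-6 + 2))**2) - 1*(-5576) = 2*(-6*(-4))**2/(-10 + (-6*(-4))**2) + 5576 = 2*24**2/(-10 + 24**2) + 5576 = 2*576/(-10 + 576) + 5576 = 2*576/566 + 5576 = 2*576*(1/566) + 5576 = 576/283 + 5576 = 1578584/283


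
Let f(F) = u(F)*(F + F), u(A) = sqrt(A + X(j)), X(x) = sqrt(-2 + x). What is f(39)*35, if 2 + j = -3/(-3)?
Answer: 2730*sqrt(39 + I*sqrt(3)) ≈ 17053.0 + 378.49*I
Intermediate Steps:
j = -1 (j = -2 - 3/(-3) = -2 - 3*(-1/3) = -2 + 1 = -1)
u(A) = sqrt(A + I*sqrt(3)) (u(A) = sqrt(A + sqrt(-2 - 1)) = sqrt(A + sqrt(-3)) = sqrt(A + I*sqrt(3)))
f(F) = 2*F*sqrt(F + I*sqrt(3)) (f(F) = sqrt(F + I*sqrt(3))*(F + F) = sqrt(F + I*sqrt(3))*(2*F) = 2*F*sqrt(F + I*sqrt(3)))
f(39)*35 = (2*39*sqrt(39 + I*sqrt(3)))*35 = (78*sqrt(39 + I*sqrt(3)))*35 = 2730*sqrt(39 + I*sqrt(3))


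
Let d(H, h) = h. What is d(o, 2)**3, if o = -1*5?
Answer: 8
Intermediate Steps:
o = -5
d(o, 2)**3 = 2**3 = 8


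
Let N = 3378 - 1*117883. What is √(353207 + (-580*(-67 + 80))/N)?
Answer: √185241494638515/22901 ≈ 594.31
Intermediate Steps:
N = -114505 (N = 3378 - 117883 = -114505)
√(353207 + (-580*(-67 + 80))/N) = √(353207 - 580*(-67 + 80)/(-114505)) = √(353207 - 580*13*(-1/114505)) = √(353207 - 7540*(-1/114505)) = √(353207 + 1508/22901) = √(8088795015/22901) = √185241494638515/22901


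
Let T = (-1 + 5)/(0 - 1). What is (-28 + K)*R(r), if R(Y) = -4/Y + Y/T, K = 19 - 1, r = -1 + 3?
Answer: 25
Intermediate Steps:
r = 2
T = -4 (T = 4/(-1) = 4*(-1) = -4)
K = 18
R(Y) = -4/Y - Y/4 (R(Y) = -4/Y + Y/(-4) = -4/Y + Y*(-¼) = -4/Y - Y/4)
(-28 + K)*R(r) = (-28 + 18)*(-4/2 - ¼*2) = -10*(-4*½ - ½) = -10*(-2 - ½) = -10*(-5/2) = 25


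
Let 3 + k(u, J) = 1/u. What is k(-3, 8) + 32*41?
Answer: 3926/3 ≈ 1308.7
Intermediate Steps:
k(u, J) = -3 + 1/u
k(-3, 8) + 32*41 = (-3 + 1/(-3)) + 32*41 = (-3 - 1/3) + 1312 = -10/3 + 1312 = 3926/3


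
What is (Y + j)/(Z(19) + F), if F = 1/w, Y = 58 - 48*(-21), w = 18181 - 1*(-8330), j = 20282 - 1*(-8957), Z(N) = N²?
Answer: 803415855/9570472 ≈ 83.947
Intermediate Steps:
j = 29239 (j = 20282 + 8957 = 29239)
w = 26511 (w = 18181 + 8330 = 26511)
Y = 1066 (Y = 58 + 1008 = 1066)
F = 1/26511 ≈ 3.7720e-5
(Y + j)/(Z(19) + F) = (1066 + 29239)/(19² + 1/26511) = 30305/(361 + 1/26511) = 30305/(9570472/26511) = 30305*(26511/9570472) = 803415855/9570472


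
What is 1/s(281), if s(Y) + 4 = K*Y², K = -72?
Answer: -1/5685196 ≈ -1.7590e-7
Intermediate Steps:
s(Y) = -4 - 72*Y²
1/s(281) = 1/(-4 - 72*281²) = 1/(-4 - 72*78961) = 1/(-4 - 5685192) = 1/(-5685196) = -1/5685196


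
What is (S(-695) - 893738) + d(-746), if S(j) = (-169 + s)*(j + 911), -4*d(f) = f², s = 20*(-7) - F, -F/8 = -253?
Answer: -1536795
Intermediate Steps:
F = 2024 (F = -8*(-253) = 2024)
s = -2164 (s = 20*(-7) - 1*2024 = -140 - 2024 = -2164)
d(f) = -f²/4
S(j) = -2125363 - 2333*j (S(j) = (-169 - 2164)*(j + 911) = -2333*(911 + j) = -2125363 - 2333*j)
(S(-695) - 893738) + d(-746) = ((-2125363 - 2333*(-695)) - 893738) - ¼*(-746)² = ((-2125363 + 1621435) - 893738) - ¼*556516 = (-503928 - 893738) - 139129 = -1397666 - 139129 = -1536795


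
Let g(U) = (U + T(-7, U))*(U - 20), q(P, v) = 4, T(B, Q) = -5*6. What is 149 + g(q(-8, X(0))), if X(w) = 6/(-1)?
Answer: 565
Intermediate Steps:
T(B, Q) = -30
X(w) = -6 (X(w) = 6*(-1) = -6)
g(U) = (-30 + U)*(-20 + U) (g(U) = (U - 30)*(U - 20) = (-30 + U)*(-20 + U))
149 + g(q(-8, X(0))) = 149 + (600 + 4**2 - 50*4) = 149 + (600 + 16 - 200) = 149 + 416 = 565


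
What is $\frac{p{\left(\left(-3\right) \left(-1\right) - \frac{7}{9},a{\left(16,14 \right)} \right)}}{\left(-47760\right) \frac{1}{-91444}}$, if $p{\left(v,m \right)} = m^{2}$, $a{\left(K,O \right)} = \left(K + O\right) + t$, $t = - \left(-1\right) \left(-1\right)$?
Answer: $\frac{19226101}{11940} \approx 1610.2$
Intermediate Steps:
$t = -1$ ($t = \left(-1\right) 1 = -1$)
$a{\left(K,O \right)} = -1 + K + O$ ($a{\left(K,O \right)} = \left(K + O\right) - 1 = -1 + K + O$)
$\frac{p{\left(\left(-3\right) \left(-1\right) - \frac{7}{9},a{\left(16,14 \right)} \right)}}{\left(-47760\right) \frac{1}{-91444}} = \frac{\left(-1 + 16 + 14\right)^{2}}{\left(-47760\right) \frac{1}{-91444}} = \frac{29^{2}}{\left(-47760\right) \left(- \frac{1}{91444}\right)} = \frac{841}{\frac{11940}{22861}} = 841 \cdot \frac{22861}{11940} = \frac{19226101}{11940}$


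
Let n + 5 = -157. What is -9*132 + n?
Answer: -1350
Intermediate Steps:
n = -162 (n = -5 - 157 = -162)
-9*132 + n = -9*132 - 162 = -1188 - 162 = -1350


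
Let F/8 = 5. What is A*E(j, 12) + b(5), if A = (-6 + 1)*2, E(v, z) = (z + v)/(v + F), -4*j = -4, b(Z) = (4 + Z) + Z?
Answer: 444/41 ≈ 10.829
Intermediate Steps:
F = 40 (F = 8*5 = 40)
b(Z) = 4 + 2*Z
j = 1 (j = -1/4*(-4) = 1)
E(v, z) = (v + z)/(40 + v) (E(v, z) = (z + v)/(v + 40) = (v + z)/(40 + v))
A = -10 (A = -5*2 = -10)
A*E(j, 12) + b(5) = -10*(1 + 12)/(40 + 1) + (4 + 2*5) = -10*13/41 + (4 + 10) = -10*13/41 + 14 = -130/41 + 14 = 444/41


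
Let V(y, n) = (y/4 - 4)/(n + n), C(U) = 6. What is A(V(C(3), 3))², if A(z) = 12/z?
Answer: 20736/25 ≈ 829.44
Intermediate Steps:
V(y, n) = (-4 + y/4)/(2*n) (V(y, n) = (y*(¼) - 4)/((2*n)) = (y/4 - 4)*(1/(2*n)) = (-4 + y/4)*(1/(2*n)) = (-4 + y/4)/(2*n))
A(V(C(3), 3))² = (12/(((⅛)*(-16 + 6)/3)))² = (12/(((⅛)*(⅓)*(-10))))² = (12/(-5/12))² = (12*(-12/5))² = (-144/5)² = 20736/25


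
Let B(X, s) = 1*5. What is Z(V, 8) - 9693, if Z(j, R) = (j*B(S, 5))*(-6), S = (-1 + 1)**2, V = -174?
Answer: -4473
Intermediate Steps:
S = 0 (S = 0**2 = 0)
B(X, s) = 5
Z(j, R) = -30*j (Z(j, R) = (j*5)*(-6) = (5*j)*(-6) = -30*j)
Z(V, 8) - 9693 = -30*(-174) - 9693 = 5220 - 9693 = -4473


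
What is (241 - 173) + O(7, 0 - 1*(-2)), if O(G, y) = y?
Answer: 70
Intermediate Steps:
(241 - 173) + O(7, 0 - 1*(-2)) = (241 - 173) + (0 - 1*(-2)) = 68 + (0 + 2) = 68 + 2 = 70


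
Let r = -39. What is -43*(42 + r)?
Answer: -129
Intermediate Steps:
-43*(42 + r) = -43*(42 - 39) = -43*3 = -129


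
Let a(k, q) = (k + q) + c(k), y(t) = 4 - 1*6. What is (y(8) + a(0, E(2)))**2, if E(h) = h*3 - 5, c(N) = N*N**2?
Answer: 1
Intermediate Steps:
y(t) = -2 (y(t) = 4 - 6 = -2)
c(N) = N**3
E(h) = -5 + 3*h (E(h) = 3*h - 5 = -5 + 3*h)
a(k, q) = k + q + k**3 (a(k, q) = (k + q) + k**3 = k + q + k**3)
(y(8) + a(0, E(2)))**2 = (-2 + (0 + (-5 + 3*2) + 0**3))**2 = (-2 + (0 + (-5 + 6) + 0))**2 = (-2 + (0 + 1 + 0))**2 = (-2 + 1)**2 = (-1)**2 = 1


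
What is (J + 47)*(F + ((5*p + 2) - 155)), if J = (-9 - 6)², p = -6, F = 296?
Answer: 30736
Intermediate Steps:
J = 225 (J = (-15)² = 225)
(J + 47)*(F + ((5*p + 2) - 155)) = (225 + 47)*(296 + ((5*(-6) + 2) - 155)) = 272*(296 + ((-30 + 2) - 155)) = 272*(296 + (-28 - 155)) = 272*(296 - 183) = 272*113 = 30736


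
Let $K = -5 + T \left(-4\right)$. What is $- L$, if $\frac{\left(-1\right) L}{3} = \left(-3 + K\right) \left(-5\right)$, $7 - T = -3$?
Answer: $720$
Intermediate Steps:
$T = 10$ ($T = 7 - -3 = 7 + 3 = 10$)
$K = -45$ ($K = -5 + 10 \left(-4\right) = -5 - 40 = -45$)
$L = -720$ ($L = - 3 \left(-3 - 45\right) \left(-5\right) = - 3 \left(\left(-48\right) \left(-5\right)\right) = \left(-3\right) 240 = -720$)
$- L = \left(-1\right) \left(-720\right) = 720$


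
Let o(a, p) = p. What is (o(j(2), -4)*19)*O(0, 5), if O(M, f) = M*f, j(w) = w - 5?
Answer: 0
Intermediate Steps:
j(w) = -5 + w
(o(j(2), -4)*19)*O(0, 5) = (-4*19)*(0*5) = -76*0 = 0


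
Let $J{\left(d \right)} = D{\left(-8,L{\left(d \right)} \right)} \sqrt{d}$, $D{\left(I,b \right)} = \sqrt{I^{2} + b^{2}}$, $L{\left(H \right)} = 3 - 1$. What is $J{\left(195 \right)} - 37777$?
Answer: $-37777 + 2 \sqrt{3315} \approx -37662.0$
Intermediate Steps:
$L{\left(H \right)} = 2$
$J{\left(d \right)} = 2 \sqrt{17} \sqrt{d}$ ($J{\left(d \right)} = \sqrt{\left(-8\right)^{2} + 2^{2}} \sqrt{d} = \sqrt{64 + 4} \sqrt{d} = \sqrt{68} \sqrt{d} = 2 \sqrt{17} \sqrt{d}$)
$J{\left(195 \right)} - 37777 = 2 \sqrt{17} \sqrt{195} - 37777 = 2 \sqrt{3315} - 37777 = -37777 + 2 \sqrt{3315}$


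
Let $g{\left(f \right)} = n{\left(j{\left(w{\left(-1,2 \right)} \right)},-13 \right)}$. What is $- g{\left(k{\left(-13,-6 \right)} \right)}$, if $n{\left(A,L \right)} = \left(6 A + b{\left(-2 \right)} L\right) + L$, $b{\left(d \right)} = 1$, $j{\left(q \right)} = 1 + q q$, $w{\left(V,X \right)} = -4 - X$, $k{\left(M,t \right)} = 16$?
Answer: $-196$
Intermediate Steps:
$j{\left(q \right)} = 1 + q^{2}$
$n{\left(A,L \right)} = 2 L + 6 A$ ($n{\left(A,L \right)} = \left(6 A + 1 L\right) + L = \left(6 A + L\right) + L = \left(L + 6 A\right) + L = 2 L + 6 A$)
$g{\left(f \right)} = 196$ ($g{\left(f \right)} = 2 \left(-13\right) + 6 \left(1 + \left(-4 - 2\right)^{2}\right) = -26 + 6 \left(1 + \left(-4 - 2\right)^{2}\right) = -26 + 6 \left(1 + \left(-6\right)^{2}\right) = -26 + 6 \left(1 + 36\right) = -26 + 6 \cdot 37 = -26 + 222 = 196$)
$- g{\left(k{\left(-13,-6 \right)} \right)} = \left(-1\right) 196 = -196$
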